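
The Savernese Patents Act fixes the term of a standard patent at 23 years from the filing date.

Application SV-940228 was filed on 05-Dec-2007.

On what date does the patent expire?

December 5, 2030

Filing date + 23 years → 5 December 2030.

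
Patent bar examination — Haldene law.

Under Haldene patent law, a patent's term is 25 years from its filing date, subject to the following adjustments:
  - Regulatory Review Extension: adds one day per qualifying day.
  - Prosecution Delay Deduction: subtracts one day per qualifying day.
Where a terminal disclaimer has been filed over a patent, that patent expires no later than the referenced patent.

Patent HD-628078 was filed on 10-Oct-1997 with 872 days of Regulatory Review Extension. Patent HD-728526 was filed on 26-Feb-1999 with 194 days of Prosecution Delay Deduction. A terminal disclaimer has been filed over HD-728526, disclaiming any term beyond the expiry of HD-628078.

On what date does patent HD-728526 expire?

Natural term of HD-728526:
  Base: filing + 25 years → 26 February 2024.
  Prosecution Delay Deduction: −194 days → 16 August 2023.
Expiry of referenced patent HD-628078:
  Base: filing + 25 years → 10 October 2022.
  Regulatory Review Extension: +872 days → 28 February 2025.
Terminal disclaimer: HD-728526 expires on the earlier of 16 August 2023 and 28 February 2025.

2023-08-16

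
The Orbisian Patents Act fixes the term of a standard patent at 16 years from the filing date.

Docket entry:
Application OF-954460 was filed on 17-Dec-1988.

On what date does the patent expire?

December 17, 2004

Filing date + 16 years → 17 December 2004.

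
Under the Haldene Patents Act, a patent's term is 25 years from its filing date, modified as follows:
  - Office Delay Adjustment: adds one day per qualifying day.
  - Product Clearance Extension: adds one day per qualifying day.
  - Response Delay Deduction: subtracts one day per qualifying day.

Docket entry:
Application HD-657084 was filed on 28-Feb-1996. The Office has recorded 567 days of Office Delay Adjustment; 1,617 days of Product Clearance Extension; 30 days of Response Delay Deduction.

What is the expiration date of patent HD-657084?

2027-01-22

Base term: filing date + 25 years → 28 February 2021.
Office Delay Adjustment: +567 days → 18 September 2022.
Product Clearance Extension: +1617 days → 21 February 2027.
Response Delay Deduction: −30 days → 22 January 2027.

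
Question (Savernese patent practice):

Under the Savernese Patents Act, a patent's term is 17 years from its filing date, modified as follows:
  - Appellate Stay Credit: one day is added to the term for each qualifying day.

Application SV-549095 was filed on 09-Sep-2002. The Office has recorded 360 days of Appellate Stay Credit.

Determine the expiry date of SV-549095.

September 3, 2020

Base term: filing date + 17 years → 9 September 2019.
Appellate Stay Credit: +360 days → 3 September 2020.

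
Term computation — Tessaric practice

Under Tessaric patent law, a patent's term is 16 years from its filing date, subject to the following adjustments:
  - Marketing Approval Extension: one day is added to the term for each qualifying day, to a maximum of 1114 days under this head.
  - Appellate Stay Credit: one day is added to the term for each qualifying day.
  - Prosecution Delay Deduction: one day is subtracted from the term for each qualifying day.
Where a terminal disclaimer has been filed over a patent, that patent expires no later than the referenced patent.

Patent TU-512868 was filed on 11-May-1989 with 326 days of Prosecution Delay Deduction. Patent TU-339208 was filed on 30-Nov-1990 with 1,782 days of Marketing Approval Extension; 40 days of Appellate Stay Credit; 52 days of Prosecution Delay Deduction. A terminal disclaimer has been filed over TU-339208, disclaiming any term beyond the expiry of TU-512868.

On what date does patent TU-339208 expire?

Natural term of TU-339208:
  Base: filing + 16 years → 30 November 2006.
  Marketing Approval Extension: 1782 days claimed exceeds the 1114-day cap, so +1114 days → 18 December 2009.
  Appellate Stay Credit: +40 days → 27 January 2010.
  Prosecution Delay Deduction: −52 days → 6 December 2009.
Expiry of referenced patent TU-512868:
  Base: filing + 16 years → 11 May 2005.
  Prosecution Delay Deduction: −326 days → 19 June 2004.
Terminal disclaimer: TU-339208 expires on the earlier of 6 December 2009 and 19 June 2004.

June 19, 2004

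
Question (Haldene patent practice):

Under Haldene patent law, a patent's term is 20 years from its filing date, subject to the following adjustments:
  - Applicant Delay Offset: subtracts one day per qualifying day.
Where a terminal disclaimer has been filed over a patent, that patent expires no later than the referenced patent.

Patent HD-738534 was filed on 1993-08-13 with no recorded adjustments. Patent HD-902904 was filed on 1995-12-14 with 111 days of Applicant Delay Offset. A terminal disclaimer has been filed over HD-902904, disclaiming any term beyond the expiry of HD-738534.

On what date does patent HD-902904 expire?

August 13, 2013

Natural term of HD-902904:
  Base: filing + 20 years → 14 December 2015.
  Applicant Delay Offset: −111 days → 25 August 2015.
Expiry of referenced patent HD-738534:
  Base: filing + 20 years → 13 August 2013.
Terminal disclaimer: HD-902904 expires on the earlier of 25 August 2015 and 13 August 2013.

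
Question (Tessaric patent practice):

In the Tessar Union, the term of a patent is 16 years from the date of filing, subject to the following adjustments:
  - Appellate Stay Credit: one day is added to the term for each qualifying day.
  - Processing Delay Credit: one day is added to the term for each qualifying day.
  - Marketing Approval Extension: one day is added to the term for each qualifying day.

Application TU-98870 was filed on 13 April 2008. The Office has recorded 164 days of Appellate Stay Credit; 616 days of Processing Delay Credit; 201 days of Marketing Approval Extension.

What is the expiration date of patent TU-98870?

Base term: filing date + 16 years → 13 April 2024.
Appellate Stay Credit: +164 days → 24 September 2024.
Processing Delay Credit: +616 days → 2 June 2026.
Marketing Approval Extension: +201 days → 20 December 2026.

December 20, 2026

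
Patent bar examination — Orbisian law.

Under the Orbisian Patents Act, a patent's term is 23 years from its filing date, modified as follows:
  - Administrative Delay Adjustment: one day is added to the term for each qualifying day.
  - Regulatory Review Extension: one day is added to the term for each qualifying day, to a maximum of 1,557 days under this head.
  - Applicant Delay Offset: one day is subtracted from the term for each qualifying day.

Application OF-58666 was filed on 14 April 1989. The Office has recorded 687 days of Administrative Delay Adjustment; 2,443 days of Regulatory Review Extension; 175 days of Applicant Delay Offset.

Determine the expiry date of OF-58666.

December 13, 2017

Base term: filing date + 23 years → 14 April 2012.
Administrative Delay Adjustment: +687 days → 2 March 2014.
Regulatory Review Extension: 2443 days claimed exceeds the 1557-day cap, so +1557 days → 6 June 2018.
Applicant Delay Offset: −175 days → 13 December 2017.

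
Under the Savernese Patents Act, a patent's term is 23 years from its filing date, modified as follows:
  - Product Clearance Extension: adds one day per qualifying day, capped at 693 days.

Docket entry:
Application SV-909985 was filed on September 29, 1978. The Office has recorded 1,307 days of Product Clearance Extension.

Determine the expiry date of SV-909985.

Base term: filing date + 23 years → 29 September 2001.
Product Clearance Extension: 1307 days claimed exceeds the 693-day cap, so +693 days → 23 August 2003.

August 23, 2003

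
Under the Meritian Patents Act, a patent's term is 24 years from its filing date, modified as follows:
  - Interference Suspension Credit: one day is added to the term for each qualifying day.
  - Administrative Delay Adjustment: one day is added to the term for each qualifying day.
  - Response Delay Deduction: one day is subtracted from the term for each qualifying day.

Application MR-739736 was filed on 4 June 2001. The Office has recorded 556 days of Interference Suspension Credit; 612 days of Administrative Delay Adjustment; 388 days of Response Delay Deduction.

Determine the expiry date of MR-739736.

Base term: filing date + 24 years → 4 June 2025.
Interference Suspension Credit: +556 days → 12 December 2026.
Administrative Delay Adjustment: +612 days → 15 August 2028.
Response Delay Deduction: −388 days → 24 July 2027.

2027-07-24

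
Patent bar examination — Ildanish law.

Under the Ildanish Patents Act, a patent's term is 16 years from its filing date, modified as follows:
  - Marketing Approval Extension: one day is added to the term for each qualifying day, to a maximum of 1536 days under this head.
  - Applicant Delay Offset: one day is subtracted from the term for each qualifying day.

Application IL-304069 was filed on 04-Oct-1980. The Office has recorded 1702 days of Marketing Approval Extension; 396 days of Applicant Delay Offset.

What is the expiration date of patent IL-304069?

Base term: filing date + 16 years → 4 October 1996.
Marketing Approval Extension: 1702 days claimed exceeds the 1536-day cap, so +1536 days → 18 December 2000.
Applicant Delay Offset: −396 days → 18 November 1999.

November 18, 1999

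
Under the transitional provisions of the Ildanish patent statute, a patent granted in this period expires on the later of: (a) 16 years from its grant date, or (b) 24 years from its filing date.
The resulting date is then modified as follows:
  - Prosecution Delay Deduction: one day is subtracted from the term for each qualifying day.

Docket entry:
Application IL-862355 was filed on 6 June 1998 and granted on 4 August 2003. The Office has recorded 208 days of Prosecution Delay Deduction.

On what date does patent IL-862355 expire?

2021-11-10

(a) grant + 16 years → 4 August 2019.
(b) filing + 24 years → 6 June 2022.
Later of the two: 6 June 2022.
Prosecution Delay Deduction: −208 days → 10 November 2021.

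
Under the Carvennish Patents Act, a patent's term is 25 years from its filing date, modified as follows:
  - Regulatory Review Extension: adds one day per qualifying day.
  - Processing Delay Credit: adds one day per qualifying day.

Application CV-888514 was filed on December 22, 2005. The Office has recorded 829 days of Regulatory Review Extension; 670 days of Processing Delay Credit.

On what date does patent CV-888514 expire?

Base term: filing date + 25 years → 22 December 2030.
Regulatory Review Extension: +829 days → 30 March 2033.
Processing Delay Credit: +670 days → 29 January 2035.

January 29, 2035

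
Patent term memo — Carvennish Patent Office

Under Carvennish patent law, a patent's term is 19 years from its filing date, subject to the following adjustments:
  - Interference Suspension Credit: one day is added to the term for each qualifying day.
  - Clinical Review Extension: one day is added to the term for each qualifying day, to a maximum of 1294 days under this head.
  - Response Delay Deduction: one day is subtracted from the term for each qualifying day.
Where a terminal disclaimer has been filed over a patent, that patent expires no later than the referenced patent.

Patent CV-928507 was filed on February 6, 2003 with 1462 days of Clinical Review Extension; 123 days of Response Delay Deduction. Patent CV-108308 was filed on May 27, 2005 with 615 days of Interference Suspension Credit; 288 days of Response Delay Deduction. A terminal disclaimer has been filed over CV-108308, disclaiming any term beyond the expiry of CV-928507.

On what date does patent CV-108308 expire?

2025-04-19

Natural term of CV-108308:
  Base: filing + 19 years → 27 May 2024.
  Interference Suspension Credit: +615 days → 1 February 2026.
  Response Delay Deduction: −288 days → 19 April 2025.
Expiry of referenced patent CV-928507:
  Base: filing + 19 years → 6 February 2022.
  Clinical Review Extension: 1462 days claimed exceeds the 1294-day cap, so +1294 days → 23 August 2025.
  Response Delay Deduction: −123 days → 22 April 2025.
Terminal disclaimer: CV-108308 expires on the earlier of 19 April 2025 and 22 April 2025.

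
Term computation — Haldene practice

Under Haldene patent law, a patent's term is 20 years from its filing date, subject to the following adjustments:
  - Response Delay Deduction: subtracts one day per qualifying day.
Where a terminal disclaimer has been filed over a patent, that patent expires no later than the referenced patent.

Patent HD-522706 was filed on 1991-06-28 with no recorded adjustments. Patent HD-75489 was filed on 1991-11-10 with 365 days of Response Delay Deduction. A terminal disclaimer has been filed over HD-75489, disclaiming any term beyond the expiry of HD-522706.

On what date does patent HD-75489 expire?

November 10, 2010

Natural term of HD-75489:
  Base: filing + 20 years → 10 November 2011.
  Response Delay Deduction: −365 days → 10 November 2010.
Expiry of referenced patent HD-522706:
  Base: filing + 20 years → 28 June 2011.
Terminal disclaimer: HD-75489 expires on the earlier of 10 November 2010 and 28 June 2011.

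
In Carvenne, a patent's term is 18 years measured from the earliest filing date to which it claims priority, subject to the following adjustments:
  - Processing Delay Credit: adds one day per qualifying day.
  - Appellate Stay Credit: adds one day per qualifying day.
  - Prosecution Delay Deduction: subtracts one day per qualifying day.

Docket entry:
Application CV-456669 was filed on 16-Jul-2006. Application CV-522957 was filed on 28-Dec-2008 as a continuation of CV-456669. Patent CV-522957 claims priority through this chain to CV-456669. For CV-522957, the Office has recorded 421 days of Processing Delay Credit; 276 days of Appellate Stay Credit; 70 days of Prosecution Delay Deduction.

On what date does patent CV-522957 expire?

April 4, 2026

Earliest priority filing: 16 July 2006.
Base term: 16 July 2006 + 18 years → 16 July 2024.
Processing Delay Credit: +421 days → 10 September 2025.
Appellate Stay Credit: +276 days → 13 June 2026.
Prosecution Delay Deduction: −70 days → 4 April 2026.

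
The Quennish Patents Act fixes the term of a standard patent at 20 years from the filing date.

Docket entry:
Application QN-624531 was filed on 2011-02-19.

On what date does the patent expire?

February 19, 2031

Filing date + 20 years → 19 February 2031.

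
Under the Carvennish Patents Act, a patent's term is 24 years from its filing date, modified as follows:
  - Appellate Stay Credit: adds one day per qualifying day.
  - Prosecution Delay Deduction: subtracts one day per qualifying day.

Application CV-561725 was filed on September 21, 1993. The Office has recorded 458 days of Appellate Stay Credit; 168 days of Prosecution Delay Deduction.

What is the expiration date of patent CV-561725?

Base term: filing date + 24 years → 21 September 2017.
Appellate Stay Credit: +458 days → 23 December 2018.
Prosecution Delay Deduction: −168 days → 8 July 2018.

July 8, 2018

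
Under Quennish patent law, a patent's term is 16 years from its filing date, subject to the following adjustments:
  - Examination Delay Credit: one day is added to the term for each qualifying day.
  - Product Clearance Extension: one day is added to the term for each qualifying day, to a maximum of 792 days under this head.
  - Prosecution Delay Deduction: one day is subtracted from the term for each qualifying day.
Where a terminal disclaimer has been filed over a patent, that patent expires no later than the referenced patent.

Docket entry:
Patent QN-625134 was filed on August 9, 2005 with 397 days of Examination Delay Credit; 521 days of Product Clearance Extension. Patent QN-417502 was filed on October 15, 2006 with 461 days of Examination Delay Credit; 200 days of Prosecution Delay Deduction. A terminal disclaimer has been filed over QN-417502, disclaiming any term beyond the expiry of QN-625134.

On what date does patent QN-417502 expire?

Natural term of QN-417502:
  Base: filing + 16 years → 15 October 2022.
  Examination Delay Credit: +461 days → 19 January 2024.
  Prosecution Delay Deduction: −200 days → 3 July 2023.
Expiry of referenced patent QN-625134:
  Base: filing + 16 years → 9 August 2021.
  Examination Delay Credit: +397 days → 10 September 2022.
  Product Clearance Extension: 521 days (within the 792-day cap) → +521 days → 13 February 2024.
Terminal disclaimer: QN-417502 expires on the earlier of 3 July 2023 and 13 February 2024.

July 3, 2023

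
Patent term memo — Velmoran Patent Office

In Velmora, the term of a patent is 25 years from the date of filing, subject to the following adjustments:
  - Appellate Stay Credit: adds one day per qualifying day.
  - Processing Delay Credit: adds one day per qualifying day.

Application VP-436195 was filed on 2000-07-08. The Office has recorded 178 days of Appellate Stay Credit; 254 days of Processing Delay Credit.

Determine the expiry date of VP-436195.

2026-09-13

Base term: filing date + 25 years → 8 July 2025.
Appellate Stay Credit: +178 days → 2 January 2026.
Processing Delay Credit: +254 days → 13 September 2026.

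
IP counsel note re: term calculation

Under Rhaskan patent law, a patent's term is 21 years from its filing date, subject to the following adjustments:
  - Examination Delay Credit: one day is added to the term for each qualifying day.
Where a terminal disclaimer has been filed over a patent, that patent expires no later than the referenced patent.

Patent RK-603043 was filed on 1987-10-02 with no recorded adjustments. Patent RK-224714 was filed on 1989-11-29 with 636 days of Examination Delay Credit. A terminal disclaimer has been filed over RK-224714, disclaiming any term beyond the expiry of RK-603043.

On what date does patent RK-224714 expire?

October 2, 2008

Natural term of RK-224714:
  Base: filing + 21 years → 29 November 2010.
  Examination Delay Credit: +636 days → 26 August 2012.
Expiry of referenced patent RK-603043:
  Base: filing + 21 years → 2 October 2008.
Terminal disclaimer: RK-224714 expires on the earlier of 26 August 2012 and 2 October 2008.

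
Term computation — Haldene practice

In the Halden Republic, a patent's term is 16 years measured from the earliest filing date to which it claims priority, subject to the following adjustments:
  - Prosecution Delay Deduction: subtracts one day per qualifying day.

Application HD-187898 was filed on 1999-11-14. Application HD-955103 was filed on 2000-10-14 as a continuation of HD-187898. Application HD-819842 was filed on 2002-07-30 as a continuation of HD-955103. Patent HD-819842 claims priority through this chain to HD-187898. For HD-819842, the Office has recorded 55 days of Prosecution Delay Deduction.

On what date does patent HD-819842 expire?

Earliest priority filing: 14 November 1999.
Base term: 14 November 1999 + 16 years → 14 November 2015.
Prosecution Delay Deduction: −55 days → 20 September 2015.

September 20, 2015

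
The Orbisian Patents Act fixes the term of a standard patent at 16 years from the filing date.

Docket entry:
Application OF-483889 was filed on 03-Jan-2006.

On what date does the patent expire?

Filing date + 16 years → 3 January 2022.

2022-01-03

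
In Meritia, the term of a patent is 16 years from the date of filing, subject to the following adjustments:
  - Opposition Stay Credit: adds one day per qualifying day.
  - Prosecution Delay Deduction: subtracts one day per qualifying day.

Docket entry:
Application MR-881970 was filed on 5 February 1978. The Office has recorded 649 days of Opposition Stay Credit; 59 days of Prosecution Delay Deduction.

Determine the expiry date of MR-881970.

1995-09-18

Base term: filing date + 16 years → 5 February 1994.
Opposition Stay Credit: +649 days → 16 November 1995.
Prosecution Delay Deduction: −59 days → 18 September 1995.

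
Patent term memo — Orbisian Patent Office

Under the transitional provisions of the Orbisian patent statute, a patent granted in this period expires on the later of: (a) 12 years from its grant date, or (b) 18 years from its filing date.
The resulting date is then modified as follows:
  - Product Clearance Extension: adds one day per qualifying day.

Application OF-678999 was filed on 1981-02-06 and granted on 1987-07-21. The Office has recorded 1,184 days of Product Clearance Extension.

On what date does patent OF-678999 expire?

(a) grant + 12 years → 21 July 1999.
(b) filing + 18 years → 6 February 1999.
Later of the two: 21 July 1999.
Product Clearance Extension: +1184 days → 17 October 2002.

October 17, 2002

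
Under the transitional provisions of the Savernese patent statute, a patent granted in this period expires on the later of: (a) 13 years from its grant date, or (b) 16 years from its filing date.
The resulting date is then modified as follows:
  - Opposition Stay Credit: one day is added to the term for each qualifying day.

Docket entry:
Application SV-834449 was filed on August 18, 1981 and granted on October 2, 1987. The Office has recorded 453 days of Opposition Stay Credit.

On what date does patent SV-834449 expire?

(a) grant + 13 years → 2 October 2000.
(b) filing + 16 years → 18 August 1997.
Later of the two: 2 October 2000.
Opposition Stay Credit: +453 days → 29 December 2001.

December 29, 2001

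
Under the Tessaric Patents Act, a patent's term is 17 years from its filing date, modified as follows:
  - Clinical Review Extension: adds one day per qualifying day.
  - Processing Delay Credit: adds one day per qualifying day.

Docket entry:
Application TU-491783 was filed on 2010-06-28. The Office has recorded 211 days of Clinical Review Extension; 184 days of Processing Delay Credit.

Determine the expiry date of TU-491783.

Base term: filing date + 17 years → 28 June 2027.
Clinical Review Extension: +211 days → 25 January 2028.
Processing Delay Credit: +184 days → 27 July 2028.

July 27, 2028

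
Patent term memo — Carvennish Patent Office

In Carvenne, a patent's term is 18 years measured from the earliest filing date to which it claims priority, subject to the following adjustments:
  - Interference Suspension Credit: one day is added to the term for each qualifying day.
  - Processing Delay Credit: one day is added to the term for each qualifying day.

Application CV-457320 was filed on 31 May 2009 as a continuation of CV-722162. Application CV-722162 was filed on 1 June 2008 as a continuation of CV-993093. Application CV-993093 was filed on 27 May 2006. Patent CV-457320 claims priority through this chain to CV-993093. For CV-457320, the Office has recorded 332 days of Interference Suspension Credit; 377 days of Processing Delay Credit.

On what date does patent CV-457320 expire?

Earliest priority filing: 27 May 2006.
Base term: 27 May 2006 + 18 years → 27 May 2024.
Interference Suspension Credit: +332 days → 24 April 2025.
Processing Delay Credit: +377 days → 6 May 2026.

May 6, 2026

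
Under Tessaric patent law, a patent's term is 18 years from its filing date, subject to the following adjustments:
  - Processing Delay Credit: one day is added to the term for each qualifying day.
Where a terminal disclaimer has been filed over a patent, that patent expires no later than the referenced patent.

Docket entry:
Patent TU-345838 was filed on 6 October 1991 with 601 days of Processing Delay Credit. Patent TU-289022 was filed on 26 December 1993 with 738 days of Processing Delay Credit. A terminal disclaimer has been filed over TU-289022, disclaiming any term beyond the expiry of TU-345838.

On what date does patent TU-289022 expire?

Natural term of TU-289022:
  Base: filing + 18 years → 26 December 2011.
  Processing Delay Credit: +738 days → 2 January 2014.
Expiry of referenced patent TU-345838:
  Base: filing + 18 years → 6 October 2009.
  Processing Delay Credit: +601 days → 30 May 2011.
Terminal disclaimer: TU-289022 expires on the earlier of 2 January 2014 and 30 May 2011.

2011-05-30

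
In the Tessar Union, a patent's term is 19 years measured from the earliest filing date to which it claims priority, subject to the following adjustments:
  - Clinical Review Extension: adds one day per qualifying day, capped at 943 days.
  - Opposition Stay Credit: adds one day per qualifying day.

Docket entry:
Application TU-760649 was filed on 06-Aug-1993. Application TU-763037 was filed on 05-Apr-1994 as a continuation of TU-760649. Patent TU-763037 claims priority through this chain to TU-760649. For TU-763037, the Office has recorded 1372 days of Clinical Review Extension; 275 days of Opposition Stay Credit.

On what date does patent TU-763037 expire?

December 7, 2015

Earliest priority filing: 6 August 1993.
Base term: 6 August 1993 + 19 years → 6 August 2012.
Clinical Review Extension: 1372 days claimed exceeds the 943-day cap, so +943 days → 7 March 2015.
Opposition Stay Credit: +275 days → 7 December 2015.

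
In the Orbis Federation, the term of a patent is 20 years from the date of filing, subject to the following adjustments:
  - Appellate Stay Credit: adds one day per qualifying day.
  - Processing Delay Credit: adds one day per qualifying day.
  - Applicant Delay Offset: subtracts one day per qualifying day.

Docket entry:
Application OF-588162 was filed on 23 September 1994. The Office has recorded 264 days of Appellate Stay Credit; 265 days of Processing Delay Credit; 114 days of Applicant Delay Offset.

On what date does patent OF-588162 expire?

Base term: filing date + 20 years → 23 September 2014.
Appellate Stay Credit: +264 days → 14 June 2015.
Processing Delay Credit: +265 days → 5 March 2016.
Applicant Delay Offset: −114 days → 12 November 2015.

2015-11-12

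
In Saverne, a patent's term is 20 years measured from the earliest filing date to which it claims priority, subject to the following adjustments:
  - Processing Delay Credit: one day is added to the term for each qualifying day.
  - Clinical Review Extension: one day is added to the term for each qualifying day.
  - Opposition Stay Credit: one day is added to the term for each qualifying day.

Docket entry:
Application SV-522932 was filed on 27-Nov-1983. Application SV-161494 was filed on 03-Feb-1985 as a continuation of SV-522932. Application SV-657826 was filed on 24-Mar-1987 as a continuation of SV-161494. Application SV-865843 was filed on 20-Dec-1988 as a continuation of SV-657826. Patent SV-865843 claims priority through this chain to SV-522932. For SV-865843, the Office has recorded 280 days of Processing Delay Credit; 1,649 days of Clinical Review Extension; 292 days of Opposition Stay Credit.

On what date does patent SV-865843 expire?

Earliest priority filing: 27 November 1983.
Base term: 27 November 1983 + 20 years → 27 November 2003.
Processing Delay Credit: +280 days → 2 September 2004.
Clinical Review Extension: +1649 days → 9 March 2009.
Opposition Stay Credit: +292 days → 26 December 2009.

2009-12-26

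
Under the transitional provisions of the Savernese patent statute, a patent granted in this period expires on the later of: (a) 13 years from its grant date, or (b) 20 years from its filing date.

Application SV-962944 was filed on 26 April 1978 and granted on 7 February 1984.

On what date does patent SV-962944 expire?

(a) grant + 13 years → 7 February 1997.
(b) filing + 20 years → 26 April 1998.
Later of the two: 26 April 1998.

1998-04-26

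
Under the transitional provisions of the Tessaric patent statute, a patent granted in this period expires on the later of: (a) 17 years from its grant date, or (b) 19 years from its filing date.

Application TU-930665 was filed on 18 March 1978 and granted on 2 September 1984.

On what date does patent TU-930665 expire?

(a) grant + 17 years → 2 September 2001.
(b) filing + 19 years → 18 March 1997.
Later of the two: 2 September 2001.

2001-09-02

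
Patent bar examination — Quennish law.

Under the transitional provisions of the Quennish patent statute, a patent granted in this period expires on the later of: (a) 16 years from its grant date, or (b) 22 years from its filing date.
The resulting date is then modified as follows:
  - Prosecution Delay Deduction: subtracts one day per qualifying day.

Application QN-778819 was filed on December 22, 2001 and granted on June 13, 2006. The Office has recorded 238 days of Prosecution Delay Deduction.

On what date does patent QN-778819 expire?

April 28, 2023

(a) grant + 16 years → 13 June 2022.
(b) filing + 22 years → 22 December 2023.
Later of the two: 22 December 2023.
Prosecution Delay Deduction: −238 days → 28 April 2023.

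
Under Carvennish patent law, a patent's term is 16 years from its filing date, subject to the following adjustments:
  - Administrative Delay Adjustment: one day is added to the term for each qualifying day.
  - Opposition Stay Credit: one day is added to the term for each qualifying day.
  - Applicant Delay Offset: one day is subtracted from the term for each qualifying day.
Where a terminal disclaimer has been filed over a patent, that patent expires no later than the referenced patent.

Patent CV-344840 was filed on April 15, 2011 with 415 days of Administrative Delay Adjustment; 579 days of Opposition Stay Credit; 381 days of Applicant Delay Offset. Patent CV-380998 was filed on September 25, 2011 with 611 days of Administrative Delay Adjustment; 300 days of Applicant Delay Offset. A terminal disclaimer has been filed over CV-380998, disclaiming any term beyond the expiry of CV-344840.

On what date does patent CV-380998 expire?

Natural term of CV-380998:
  Base: filing + 16 years → 25 September 2027.
  Administrative Delay Adjustment: +611 days → 28 May 2029.
  Applicant Delay Offset: −300 days → 1 August 2028.
Expiry of referenced patent CV-344840:
  Base: filing + 16 years → 15 April 2027.
  Administrative Delay Adjustment: +415 days → 3 June 2028.
  Opposition Stay Credit: +579 days → 3 January 2030.
  Applicant Delay Offset: −381 days → 18 December 2028.
Terminal disclaimer: CV-380998 expires on the earlier of 1 August 2028 and 18 December 2028.

2028-08-01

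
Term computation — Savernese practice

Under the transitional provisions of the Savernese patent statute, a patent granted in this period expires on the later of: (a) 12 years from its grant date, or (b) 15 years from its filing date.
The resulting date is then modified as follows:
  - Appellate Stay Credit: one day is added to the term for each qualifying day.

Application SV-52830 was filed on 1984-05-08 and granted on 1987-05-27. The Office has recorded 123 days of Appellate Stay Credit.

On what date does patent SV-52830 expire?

(a) grant + 12 years → 27 May 1999.
(b) filing + 15 years → 8 May 1999.
Later of the two: 27 May 1999.
Appellate Stay Credit: +123 days → 27 September 1999.

1999-09-27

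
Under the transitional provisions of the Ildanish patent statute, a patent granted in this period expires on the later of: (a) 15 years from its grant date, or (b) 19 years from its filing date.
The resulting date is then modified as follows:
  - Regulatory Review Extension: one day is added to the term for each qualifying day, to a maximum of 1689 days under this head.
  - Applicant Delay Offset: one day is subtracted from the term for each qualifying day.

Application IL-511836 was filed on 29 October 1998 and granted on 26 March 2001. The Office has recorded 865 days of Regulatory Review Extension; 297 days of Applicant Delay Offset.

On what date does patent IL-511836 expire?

(a) grant + 15 years → 26 March 2016.
(b) filing + 19 years → 29 October 2017.
Later of the two: 29 October 2017.
Regulatory Review Extension: 865 days (within the 1689-day cap) → +865 days → 12 March 2020.
Applicant Delay Offset: −297 days → 20 May 2019.

May 20, 2019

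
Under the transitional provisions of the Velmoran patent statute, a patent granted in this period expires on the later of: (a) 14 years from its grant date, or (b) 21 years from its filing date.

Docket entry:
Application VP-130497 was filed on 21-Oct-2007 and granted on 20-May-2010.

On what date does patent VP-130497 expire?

(a) grant + 14 years → 20 May 2024.
(b) filing + 21 years → 21 October 2028.
Later of the two: 21 October 2028.

October 21, 2028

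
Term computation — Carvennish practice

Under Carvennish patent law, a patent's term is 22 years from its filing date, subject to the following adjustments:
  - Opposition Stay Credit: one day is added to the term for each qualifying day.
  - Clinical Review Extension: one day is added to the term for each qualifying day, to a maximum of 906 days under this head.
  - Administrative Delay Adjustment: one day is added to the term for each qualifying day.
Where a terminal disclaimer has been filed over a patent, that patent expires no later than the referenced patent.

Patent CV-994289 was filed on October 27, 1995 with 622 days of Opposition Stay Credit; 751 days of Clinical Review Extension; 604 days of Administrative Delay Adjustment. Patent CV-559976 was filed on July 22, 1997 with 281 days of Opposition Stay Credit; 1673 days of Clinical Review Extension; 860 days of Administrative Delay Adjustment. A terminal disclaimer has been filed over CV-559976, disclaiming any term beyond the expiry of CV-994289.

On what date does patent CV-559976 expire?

March 27, 2023

Natural term of CV-559976:
  Base: filing + 22 years → 22 July 2019.
  Opposition Stay Credit: +281 days → 28 April 2020.
  Clinical Review Extension: 1673 days claimed exceeds the 906-day cap, so +906 days → 21 October 2022.
  Administrative Delay Adjustment: +860 days → 27 February 2025.
Expiry of referenced patent CV-994289:
  Base: filing + 22 years → 27 October 2017.
  Opposition Stay Credit: +622 days → 11 July 2019.
  Clinical Review Extension: 751 days (within the 906-day cap) → +751 days → 31 July 2021.
  Administrative Delay Adjustment: +604 days → 27 March 2023.
Terminal disclaimer: CV-559976 expires on the earlier of 27 February 2025 and 27 March 2023.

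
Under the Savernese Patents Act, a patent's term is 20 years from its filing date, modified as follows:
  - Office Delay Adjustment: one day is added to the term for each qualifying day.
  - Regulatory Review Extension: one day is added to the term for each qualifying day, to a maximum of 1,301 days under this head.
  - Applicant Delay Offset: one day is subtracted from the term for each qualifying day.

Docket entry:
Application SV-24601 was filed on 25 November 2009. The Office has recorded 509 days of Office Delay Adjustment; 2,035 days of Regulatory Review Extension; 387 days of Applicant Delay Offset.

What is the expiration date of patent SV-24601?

2033-10-18

Base term: filing date + 20 years → 25 November 2029.
Office Delay Adjustment: +509 days → 18 April 2031.
Regulatory Review Extension: 2035 days claimed exceeds the 1301-day cap, so +1301 days → 9 November 2034.
Applicant Delay Offset: −387 days → 18 October 2033.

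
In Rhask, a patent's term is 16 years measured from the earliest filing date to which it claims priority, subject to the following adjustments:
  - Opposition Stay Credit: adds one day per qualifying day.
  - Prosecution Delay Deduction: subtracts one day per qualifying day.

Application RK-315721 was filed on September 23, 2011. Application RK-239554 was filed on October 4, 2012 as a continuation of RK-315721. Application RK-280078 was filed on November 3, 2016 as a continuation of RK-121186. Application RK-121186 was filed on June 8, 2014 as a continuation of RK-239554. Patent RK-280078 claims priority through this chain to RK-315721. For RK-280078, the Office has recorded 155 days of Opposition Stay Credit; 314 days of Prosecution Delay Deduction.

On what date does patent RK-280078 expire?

Earliest priority filing: 23 September 2011.
Base term: 23 September 2011 + 16 years → 23 September 2027.
Opposition Stay Credit: +155 days → 25 February 2028.
Prosecution Delay Deduction: −314 days → 17 April 2027.

2027-04-17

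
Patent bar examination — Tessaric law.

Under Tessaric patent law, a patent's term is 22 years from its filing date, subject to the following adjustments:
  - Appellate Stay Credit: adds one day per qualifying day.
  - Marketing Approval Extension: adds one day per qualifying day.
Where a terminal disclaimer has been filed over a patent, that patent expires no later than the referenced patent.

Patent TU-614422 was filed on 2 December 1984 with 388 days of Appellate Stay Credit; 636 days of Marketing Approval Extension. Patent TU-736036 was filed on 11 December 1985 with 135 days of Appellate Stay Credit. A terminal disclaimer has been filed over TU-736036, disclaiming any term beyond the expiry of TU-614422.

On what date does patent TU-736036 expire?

2008-04-24

Natural term of TU-736036:
  Base: filing + 22 years → 11 December 2007.
  Appellate Stay Credit: +135 days → 24 April 2008.
Expiry of referenced patent TU-614422:
  Base: filing + 22 years → 2 December 2006.
  Appellate Stay Credit: +388 days → 25 December 2007.
  Marketing Approval Extension: +636 days → 21 September 2009.
Terminal disclaimer: TU-736036 expires on the earlier of 24 April 2008 and 21 September 2009.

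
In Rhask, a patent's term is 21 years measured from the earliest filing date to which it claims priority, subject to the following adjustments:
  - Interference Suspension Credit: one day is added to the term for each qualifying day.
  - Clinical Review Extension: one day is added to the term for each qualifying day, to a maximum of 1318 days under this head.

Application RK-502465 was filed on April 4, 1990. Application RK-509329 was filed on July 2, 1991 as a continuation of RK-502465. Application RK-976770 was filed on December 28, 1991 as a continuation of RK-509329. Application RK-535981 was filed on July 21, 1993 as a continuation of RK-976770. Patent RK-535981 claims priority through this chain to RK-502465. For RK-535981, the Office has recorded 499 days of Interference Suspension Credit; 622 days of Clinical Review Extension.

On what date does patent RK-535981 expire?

April 29, 2014

Earliest priority filing: 4 April 1990.
Base term: 4 April 1990 + 21 years → 4 April 2011.
Interference Suspension Credit: +499 days → 15 August 2012.
Clinical Review Extension: 622 days (within the 1318-day cap) → +622 days → 29 April 2014.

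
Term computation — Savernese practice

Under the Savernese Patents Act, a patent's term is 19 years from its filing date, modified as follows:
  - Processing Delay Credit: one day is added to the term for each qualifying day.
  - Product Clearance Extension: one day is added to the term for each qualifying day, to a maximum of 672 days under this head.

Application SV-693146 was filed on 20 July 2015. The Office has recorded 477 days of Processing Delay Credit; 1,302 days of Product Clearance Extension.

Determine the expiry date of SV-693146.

Base term: filing date + 19 years → 20 July 2034.
Processing Delay Credit: +477 days → 9 November 2035.
Product Clearance Extension: 1302 days claimed exceeds the 672-day cap, so +672 days → 11 September 2037.

2037-09-11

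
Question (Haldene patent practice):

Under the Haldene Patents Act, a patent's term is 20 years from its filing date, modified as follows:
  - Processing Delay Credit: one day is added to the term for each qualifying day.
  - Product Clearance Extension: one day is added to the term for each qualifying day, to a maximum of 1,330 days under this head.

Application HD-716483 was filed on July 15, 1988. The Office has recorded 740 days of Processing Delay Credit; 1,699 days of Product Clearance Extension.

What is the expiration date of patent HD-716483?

Base term: filing date + 20 years → 15 July 2008.
Processing Delay Credit: +740 days → 25 July 2010.
Product Clearance Extension: 1699 days claimed exceeds the 1330-day cap, so +1330 days → 16 March 2014.

2014-03-16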